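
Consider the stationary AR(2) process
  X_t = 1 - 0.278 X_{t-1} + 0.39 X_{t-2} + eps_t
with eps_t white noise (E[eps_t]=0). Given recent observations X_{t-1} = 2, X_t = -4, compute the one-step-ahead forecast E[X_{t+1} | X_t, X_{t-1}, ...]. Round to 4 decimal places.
E[X_{t+1} \mid \mathcal F_t] = 2.8920

For an AR(p) model X_t = c + sum_i phi_i X_{t-i} + eps_t, the
one-step-ahead conditional mean is
  E[X_{t+1} | X_t, ...] = c + sum_i phi_i X_{t+1-i}.
Substitute known values:
  E[X_{t+1} | ...] = 1 + (-0.278) * (-4) + (0.39) * (2)
                   = 2.8920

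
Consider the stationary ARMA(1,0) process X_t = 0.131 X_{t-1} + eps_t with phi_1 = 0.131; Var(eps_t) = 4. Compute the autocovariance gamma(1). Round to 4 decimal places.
\gamma(1) = 0.5331

Multiply the model equation by X_{t-k} and take expectations. With theta_0 = psi_0 = 1 and psi_j the MA(infinity) weights, this gives
  gamma(k) - sum_i phi_i gamma(k-i) = c_k,
  c_k = sigma^2 * sum_{j=k..q} theta_j psi_{j-k}   (c_k = 0 for k > q),
using gamma(-m) = gamma(m).
Pure AR (q = 0): c_0 = sigma^2 = 4, c_k = 0 for k >= 1.
Equations for k = 0 and k = 1 (AR order 1):
  gamma(0) = phi_1 gamma(1) + c_0
  gamma(1) = phi_1 gamma(0) + c_1
Substituting the second into the first: gamma(0) (1 - phi_1^2) = c_0 + phi_1 c_1, so
  gamma(0) = c_0 / (1 - phi_1^2) = 4 / (1 - (0.131)^2) = 4 / 0.982839 = 4.069843.
  gamma(1) = phi_1 gamma(0) = (0.131)(4.069843) = 0.533149.
Therefore gamma(1) = 0.5331 (to 4 decimal places).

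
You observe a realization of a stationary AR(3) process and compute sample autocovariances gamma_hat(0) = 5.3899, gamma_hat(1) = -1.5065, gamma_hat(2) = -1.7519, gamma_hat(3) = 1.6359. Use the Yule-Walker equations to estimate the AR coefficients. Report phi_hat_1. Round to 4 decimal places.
\hat\phi_{1} = -0.3720

The Yule-Walker equations for an AR(p) process read, in matrix form,
  Gamma_p phi = r_p,   with   (Gamma_p)_{ij} = gamma(|i - j|),
                       (r_p)_i = gamma(i),   i,j = 1..p.
Substitute the sample gammas (Toeplitz matrix and right-hand side of size 3):
  Gamma_p = [[5.3899, -1.5065, -1.7519], [-1.5065, 5.3899, -1.5065], [-1.7519, -1.5065, 5.3899]]
  r_p     = [-1.5065, -1.7519, 1.6359]
Written out (R1..R3):
  (R1) 5.3899 phi_1 - 1.5065 phi_2 - 1.7519 phi_3 = -1.5065
  (R2) -1.5065 phi_1 + 5.3899 phi_2 - 1.5065 phi_3 = -1.7519
  (R3) -1.7519 phi_1 - 1.5065 phi_2 + 5.3899 phi_3 = 1.6359
Gaussian elimination:
  R2 <- R2 - (-1.5065/5.3899) R1 = R2 - (-0.279504) R1:  4.968827 phi_2 - 1.996164 phi_3 = -2.172973
  R3 <- R3 - (-1.7519/5.3899) R1 = R3 - (-0.325034) R1:  -1.996164 phi_2 + 4.820473 phi_3 = 1.146236
  R3 <- R3 - (-1.996164/4.968827) R2 = R3 - (-0.401737) R2:  4.01854 phi_3 = 0.273272
Back-substitution:
  phi_hat_3 = 0.273272 / 4.01854 = 0.068003
  phi_hat_2 = (-2.172973 - (-1.996164)(0.068003)) / 4.968827 = -0.410002
  phi_hat_1 = (-1.5065 - (-1.5065)(-0.410002) - (-1.7519)(0.068003)) / 5.3899 = -0.371998
So phi_hat = [-0.3720, -0.4100, 0.0680].
Therefore phi_hat_1 = -0.3720.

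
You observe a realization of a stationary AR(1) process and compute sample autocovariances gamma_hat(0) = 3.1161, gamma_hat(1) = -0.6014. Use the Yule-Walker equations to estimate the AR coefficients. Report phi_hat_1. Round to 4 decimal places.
\hat\phi_{1} = -0.1930

The Yule-Walker equations for an AR(p) process read, in matrix form,
  Gamma_p phi = r_p,   with   (Gamma_p)_{ij} = gamma(|i - j|),
                       (r_p)_i = gamma(i),   i,j = 1..p.
Substitute the sample gammas (Toeplitz matrix and right-hand side of size 1):
  Gamma_p = [[3.1161]]
  r_p     = [-0.6014]
With p = 1 this is the single equation gamma(0) phi_1 = gamma(1):
  phi_hat_1 = gamma(1) / gamma(0) = -0.6014 / 3.1161 = -0.1930.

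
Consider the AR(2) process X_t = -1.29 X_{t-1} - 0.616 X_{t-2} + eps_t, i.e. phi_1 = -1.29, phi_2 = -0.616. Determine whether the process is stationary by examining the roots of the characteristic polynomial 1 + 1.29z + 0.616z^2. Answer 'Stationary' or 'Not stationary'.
\text{Stationary}

The AR(p) characteristic polynomial is P(z) = 1 + 1.29z + 0.616z^2.
Stationarity requires all roots to lie outside the unit circle, i.e. |z| > 1 for every root.
Set 1 + (1.29) z + (0.616) z^2 = 0, i.e. a z^2 + b z + c = 0 with a = 0.616, b = 1.29, c = 1.
Discriminant D = b^2 - 4ac = (1.29)^2 - 4*(0.616)*1 = 1.6641 - (2.464) = -0.7999.
D < 0, so the roots are the complex-conjugate pair z = (-b +/- i sqrt(-D)) / (2a) = -1.0471 +/- 0.726i.
For a conjugate pair |z|^2 = z * conj(z) = (product of roots) = c/a = 1/(0.616) = 1.623377, so |z| = sqrt(1.623377) = 1.2741 for both roots.
Moduli of all roots: 1.2741, 1.2741.
All moduli strictly greater than 1? Yes.
Verdict: Stationary.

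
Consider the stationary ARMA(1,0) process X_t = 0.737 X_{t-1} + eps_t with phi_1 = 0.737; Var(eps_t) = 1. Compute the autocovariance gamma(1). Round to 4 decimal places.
\gamma(1) = 1.6133

Multiply the model equation by X_{t-k} and take expectations. With theta_0 = psi_0 = 1 and psi_j the MA(infinity) weights, this gives
  gamma(k) - sum_i phi_i gamma(k-i) = c_k,
  c_k = sigma^2 * sum_{j=k..q} theta_j psi_{j-k}   (c_k = 0 for k > q),
using gamma(-m) = gamma(m).
Pure AR (q = 0): c_0 = sigma^2 = 1, c_k = 0 for k >= 1.
Equations for k = 0 and k = 1 (AR order 1):
  gamma(0) = phi_1 gamma(1) + c_0
  gamma(1) = phi_1 gamma(0) + c_1
Substituting the second into the first: gamma(0) (1 - phi_1^2) = c_0 + phi_1 c_1, so
  gamma(0) = c_0 / (1 - phi_1^2) = 1 / (1 - (0.737)^2) = 1 / 0.456831 = 2.188993.
  gamma(1) = phi_1 gamma(0) = (0.737)(2.188993) = 1.613288.
Therefore gamma(1) = 1.6133 (to 4 decimal places).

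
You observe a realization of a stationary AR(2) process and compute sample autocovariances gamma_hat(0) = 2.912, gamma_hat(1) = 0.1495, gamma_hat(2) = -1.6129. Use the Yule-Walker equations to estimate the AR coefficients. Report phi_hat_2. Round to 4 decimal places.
\hat\phi_{2} = -0.5580

The Yule-Walker equations for an AR(p) process read, in matrix form,
  Gamma_p phi = r_p,   with   (Gamma_p)_{ij} = gamma(|i - j|),
                       (r_p)_i = gamma(i),   i,j = 1..p.
Substitute the sample gammas (Toeplitz matrix and right-hand side of size 2):
  Gamma_p = [[2.912, 0.1495], [0.1495, 2.912]]
  r_p     = [0.1495, -1.6129]
Written out:
  2.912 phi_1 + 0.1495 phi_2 = 0.1495
  0.1495 phi_1 + 2.912 phi_2 = -1.6129
Solve by Cramer's rule:
  det = gamma(0)^2 - gamma(1)^2 = (2.912)^2 - (0.1495)^2 = 8.479744 - 0.02235025 = 8.45739375
  phi_hat_1 = [gamma(1) gamma(0) - gamma(1) gamma(2)] / det = [(0.1495)(2.912) - (0.1495)(-1.6129)] / 8.45739375 = 0.67647255 / 8.45739375 = 0.08
  phi_hat_2 = [gamma(0) gamma(2) - gamma(1)^2] / det = [(2.912)(-1.6129) - (0.1495)^2] / 8.45739375 = -4.71911505 / 8.45739375 = -0.558
So phi_hat = [0.0800, -0.5580].
Therefore phi_hat_2 = -0.5580.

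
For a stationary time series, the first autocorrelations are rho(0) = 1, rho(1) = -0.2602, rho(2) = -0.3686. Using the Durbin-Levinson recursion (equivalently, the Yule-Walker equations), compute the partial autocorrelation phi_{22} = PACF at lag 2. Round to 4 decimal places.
\phi_{22} = -0.4680

The PACF at lag k is phi_{kk}, the last component of the solution
to the Yule-Walker system G_k phi = r_k where
  (G_k)_{ij} = rho(|i - j|), (r_k)_i = rho(i), i,j = 1..k.
Equivalently, Durbin-Levinson gives phi_{kk} iteratively:
  phi_{11} = rho(1)
  phi_{kk} = [rho(k) - sum_{j=1..k-1} phi_{k-1,j} rho(k-j)]
            / [1 - sum_{j=1..k-1} phi_{k-1,j} rho(j)],
  phi_{k,j} = phi_{k-1,j} - phi_{kk} phi_{k-1,k-j},  j = 1..k-1.
Step k = 1:
  phi_11 = rho(1) = -0.2602.
Step k = 2:
  phi_22 = [rho(2) - phi_11 rho(1)] / [1 - phi_11 rho(1)] = [-0.3686 - (-0.2602)(-0.2602)] / [1 - (-0.2602)(-0.2602)]
         = -0.43630404 / 0.93229596 = -0.468.
Therefore phi_{22} = -0.4680.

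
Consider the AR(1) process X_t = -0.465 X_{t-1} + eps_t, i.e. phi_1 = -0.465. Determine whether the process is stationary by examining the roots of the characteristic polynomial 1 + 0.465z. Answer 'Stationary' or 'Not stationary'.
\text{Stationary}

The AR(p) characteristic polynomial is P(z) = 1 + 0.465z.
Stationarity requires all roots to lie outside the unit circle, i.e. |z| > 1 for every root.
This is linear in z: 1 + (0.465) z = 0  =>  z = -1/(0.465) = -2.150538,  |z| = 2.150538.
Moduli of all roots: 2.1505.
All moduli strictly greater than 1? Yes.
Verdict: Stationary.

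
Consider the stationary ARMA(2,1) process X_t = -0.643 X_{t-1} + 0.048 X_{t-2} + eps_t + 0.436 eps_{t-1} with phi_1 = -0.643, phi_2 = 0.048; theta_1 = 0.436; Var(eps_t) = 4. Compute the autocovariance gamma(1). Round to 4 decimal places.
\gamma(1) = -1.1614

Multiply the model equation by X_{t-k} and take expectations. With theta_0 = psi_0 = 1 and psi_j the MA(infinity) weights, this gives
  gamma(k) - sum_i phi_i gamma(k-i) = c_k,
  c_k = sigma^2 * sum_{j=k..q} theta_j psi_{j-k}   (c_k = 0 for k > q),
using gamma(-m) = gamma(m).
psi-weights needed (psi_j = theta_j + sum_i phi_i psi_{j-i}):
  psi_1 = theta_1 + phi_1 = 0.436 + (-0.643) = -0.207
Right-hand sides:
  c_0 = sigma^2 (1 + theta_1 psi_1) = 4 * (1 + (0.436)(-0.207)) = 4 * 0.909748 = 3.638992
  c_1 = sigma^2 theta_1 = 4 * (0.436) = 1.744
  c_2 = 0
Equations for k = 0, 1, 2 (AR order 2, c_2 = 0):
  (E0) gamma(0) = phi_1 gamma(1) + phi_2 gamma(2) + c_0
  (E1) gamma(1) = phi_1 gamma(0) + phi_2 gamma(1) + c_1
  (E2) gamma(2) = phi_1 gamma(1) + phi_2 gamma(0)
From (E1): gamma(1) = A gamma(0) + B with
  A = phi_1 / (1 - phi_2) = -0.643 / 0.952 = -0.67542,   B = c_1 / (1 - phi_2) = 1.744 / 0.952 = 1.831933.
Insert (E2) into (E0): gamma(0) (1 - phi_2^2) = phi_1 (1 + phi_2) gamma(1) + c_0.
  phi_1 (1 + phi_2) = (-0.643)(1.048) = -0.673864,   1 - phi_2^2 = 0.997696.
Replace gamma(1) by A gamma(0) + B and collect gamma(0):
  gamma(0) [0.997696 - (-0.673864)(-0.67542)] = (-0.673864)(1.831933) + 3.638992
  gamma(0) * 0.542555 = 2.404518
  gamma(0) = 2.404518 / 0.542555 = 4.431846.
  gamma(1) = A gamma(0) + B = (-0.67542)(4.431846) + (1.831933) = -1.161425.
Therefore gamma(1) = -1.1614 (to 4 decimal places).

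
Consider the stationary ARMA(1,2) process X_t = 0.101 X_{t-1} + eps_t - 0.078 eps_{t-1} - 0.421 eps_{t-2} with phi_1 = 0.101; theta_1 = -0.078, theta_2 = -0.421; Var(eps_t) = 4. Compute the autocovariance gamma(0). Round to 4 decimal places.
\gamma(0) = 4.7105

Multiply the model equation by X_{t-k} and take expectations. With theta_0 = psi_0 = 1 and psi_j the MA(infinity) weights, this gives
  gamma(k) - sum_i phi_i gamma(k-i) = c_k,
  c_k = sigma^2 * sum_{j=k..q} theta_j psi_{j-k}   (c_k = 0 for k > q),
using gamma(-m) = gamma(m).
psi-weights needed (psi_j = theta_j + sum_i phi_i psi_{j-i}):
  psi_1 = theta_1 + phi_1 = -0.078 + (0.101) = 0.023
  psi_2 = theta_2 + phi_1 psi_1 = -0.421 + (0.101)(0.023) = -0.418677
Right-hand sides:
  c_0 = sigma^2 (1 + theta_1 psi_1 + theta_2 psi_2) = 4 * (1 + (-0.078)(0.023) + (-0.421)(-0.418677)) = 4 * 1.174469 = 4.697876
  c_1 = sigma^2 (theta_1 + theta_2 psi_1) = 4 * (-0.078 + (-0.421)(0.023)) = -0.350732
  c_2 = sigma^2 theta_2 = 4 * (-0.421) = -1.684
Equations for k = 0 and k = 1 (AR order 1):
  gamma(0) = phi_1 gamma(1) + c_0
  gamma(1) = phi_1 gamma(0) + c_1
Substituting the second into the first: gamma(0) (1 - phi_1^2) = c_0 + phi_1 c_1, so
  gamma(0) = (c_0 + phi_1 c_1) / (1 - phi_1^2) = (4.697876 + (0.101)(-0.350732)) / (1 - (0.101)^2) = 4.662452 / 0.989799 = 4.710504.
Therefore gamma(0) = 4.7105 (to 4 decimal places).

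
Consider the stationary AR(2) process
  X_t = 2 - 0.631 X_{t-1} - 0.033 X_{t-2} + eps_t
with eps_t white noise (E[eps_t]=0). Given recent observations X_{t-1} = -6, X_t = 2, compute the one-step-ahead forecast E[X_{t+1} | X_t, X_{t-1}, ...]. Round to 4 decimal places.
E[X_{t+1} \mid \mathcal F_t] = 0.9360

For an AR(p) model X_t = c + sum_i phi_i X_{t-i} + eps_t, the
one-step-ahead conditional mean is
  E[X_{t+1} | X_t, ...] = c + sum_i phi_i X_{t+1-i}.
Substitute known values:
  E[X_{t+1} | ...] = 2 + (-0.631) * (2) + (-0.033) * (-6)
                   = 0.9360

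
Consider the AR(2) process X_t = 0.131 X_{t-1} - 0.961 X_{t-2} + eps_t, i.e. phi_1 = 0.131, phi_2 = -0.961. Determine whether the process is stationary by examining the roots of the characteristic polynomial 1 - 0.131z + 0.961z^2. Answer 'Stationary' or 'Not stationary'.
\text{Stationary}

The AR(p) characteristic polynomial is P(z) = 1 - 0.131z + 0.961z^2.
Stationarity requires all roots to lie outside the unit circle, i.e. |z| > 1 for every root.
Set 1 + (-0.131) z + (0.961) z^2 = 0, i.e. a z^2 + b z + c = 0 with a = 0.961, b = -0.131, c = 1.
Discriminant D = b^2 - 4ac = (-0.131)^2 - 4*(0.961)*1 = 0.017161 - (3.844) = -3.826839.
D < 0, so the roots are the complex-conjugate pair z = (-b +/- i sqrt(-D)) / (2a) = 0.0682 +/- 1.0178i.
For a conjugate pair |z|^2 = z * conj(z) = (product of roots) = c/a = 1/(0.961) = 1.040583, so |z| = sqrt(1.040583) = 1.0201 for both roots.
Moduli of all roots: 1.0201, 1.0201.
All moduli strictly greater than 1? Yes.
Verdict: Stationary.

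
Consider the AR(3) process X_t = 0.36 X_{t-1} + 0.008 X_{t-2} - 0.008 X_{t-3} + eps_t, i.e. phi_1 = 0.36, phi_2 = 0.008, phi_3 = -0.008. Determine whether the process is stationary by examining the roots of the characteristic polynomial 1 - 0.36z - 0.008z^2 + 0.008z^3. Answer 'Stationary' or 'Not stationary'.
\text{Stationary}

The AR(p) characteristic polynomial is P(z) = 1 - 0.36z - 0.008z^2 + 0.008z^3.
Stationarity requires all roots to lie outside the unit circle, i.e. |z| > 1 for every root.
Degree 3: look for a simple real root z0 first, then factor out (1 - z/z0) and solve the remaining quadratic.
Testing z0 = 5: P(5) = 1 + (-0.36)(5) + (-0.008)(5)^2 + (0.008)(5)^3
  = 1 + (-1.8) + (-0.2) + (1) = 0.  So z_0 = 5 is a root, |z_0| = 5.
Divide out the factor (1 - 0.2 z) = (1 - z/z0) (since 1/z0 = 0.2):
  P(z) = (1 - 0.2 z)(1 + (-0.16) z + (-0.04) z^2)
  [check: z-coef -0.16 - (0.2) = -0.36; z^2-coef -0.04 - (0.2)(-0.16) = -0.008; z^3-coef -(0.2)(-0.04) = 0.008.]
Remaining roots from the quadratic factor 1 + (-0.16) z + (-0.04) z^2:
  Set 1 + (-0.16) z + (-0.04) z^2 = 0, i.e. a z^2 + b z + c = 0 with a = -0.04, b = -0.16, c = 1.
  Discriminant D = b^2 - 4ac = (-0.16)^2 - 4*(-0.04)*1 = 0.0256 - (-0.16) = 0.1856.
  D >= 0, so the roots are real: z = (-b +/- sqrt(D)) / (2a) = (0.16 +/- 0.430813) / (-0.08).
    z_1 = (0.16 + 0.430813) / (-0.08) = -7.3852,   |z_1| = 7.3852.
    z_2 = (0.16 - 0.430813) / (-0.08) = 3.3852,   |z_2| = 3.3852.
Moduli of all roots: 5.0000, 7.3852, 3.3852.
All moduli strictly greater than 1? Yes.
Verdict: Stationary.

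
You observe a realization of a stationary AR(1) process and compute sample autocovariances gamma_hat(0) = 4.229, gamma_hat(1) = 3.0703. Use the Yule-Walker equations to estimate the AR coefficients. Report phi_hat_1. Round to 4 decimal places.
\hat\phi_{1} = 0.7260

The Yule-Walker equations for an AR(p) process read, in matrix form,
  Gamma_p phi = r_p,   with   (Gamma_p)_{ij} = gamma(|i - j|),
                       (r_p)_i = gamma(i),   i,j = 1..p.
Substitute the sample gammas (Toeplitz matrix and right-hand side of size 1):
  Gamma_p = [[4.229]]
  r_p     = [3.0703]
With p = 1 this is the single equation gamma(0) phi_1 = gamma(1):
  phi_hat_1 = gamma(1) / gamma(0) = 3.0703 / 4.229 = 0.7260.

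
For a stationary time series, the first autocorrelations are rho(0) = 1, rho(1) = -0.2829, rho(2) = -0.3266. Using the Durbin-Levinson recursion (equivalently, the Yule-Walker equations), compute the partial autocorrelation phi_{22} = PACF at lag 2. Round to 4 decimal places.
\phi_{22} = -0.4420

The PACF at lag k is phi_{kk}, the last component of the solution
to the Yule-Walker system G_k phi = r_k where
  (G_k)_{ij} = rho(|i - j|), (r_k)_i = rho(i), i,j = 1..k.
Equivalently, Durbin-Levinson gives phi_{kk} iteratively:
  phi_{11} = rho(1)
  phi_{kk} = [rho(k) - sum_{j=1..k-1} phi_{k-1,j} rho(k-j)]
            / [1 - sum_{j=1..k-1} phi_{k-1,j} rho(j)],
  phi_{k,j} = phi_{k-1,j} - phi_{kk} phi_{k-1,k-j},  j = 1..k-1.
Step k = 1:
  phi_11 = rho(1) = -0.2829.
Step k = 2:
  phi_22 = [rho(2) - phi_11 rho(1)] / [1 - phi_11 rho(1)] = [-0.3266 - (-0.2829)(-0.2829)] / [1 - (-0.2829)(-0.2829)]
         = -0.40663241 / 0.91996759 = -0.442.
Therefore phi_{22} = -0.4420.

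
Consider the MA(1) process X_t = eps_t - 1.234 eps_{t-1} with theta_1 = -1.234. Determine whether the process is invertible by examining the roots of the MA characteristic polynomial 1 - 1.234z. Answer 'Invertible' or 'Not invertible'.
\text{Not invertible}

The MA(q) characteristic polynomial is P(z) = 1 - 1.234z.
Invertibility requires all roots to lie outside the unit circle, i.e. |z| > 1 for every root.
This is linear in z: 1 + (-1.234) z = 0  =>  z = -1/(-1.234) = 0.810373,  |z| = 0.810373.
Moduli of all roots: 0.8104.
All moduli strictly greater than 1? No.
Verdict: Not invertible.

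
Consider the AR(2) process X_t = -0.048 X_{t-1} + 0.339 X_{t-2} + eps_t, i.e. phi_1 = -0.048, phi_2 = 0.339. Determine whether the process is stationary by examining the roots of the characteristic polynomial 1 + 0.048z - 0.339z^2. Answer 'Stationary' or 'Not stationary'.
\text{Stationary}

The AR(p) characteristic polynomial is P(z) = 1 + 0.048z - 0.339z^2.
Stationarity requires all roots to lie outside the unit circle, i.e. |z| > 1 for every root.
Set 1 + (0.048) z + (-0.339) z^2 = 0, i.e. a z^2 + b z + c = 0 with a = -0.339, b = 0.048, c = 1.
Discriminant D = b^2 - 4ac = (0.048)^2 - 4*(-0.339)*1 = 0.002304 - (-1.356) = 1.358304.
D >= 0, so the roots are real: z = (-b +/- sqrt(D)) / (2a) = (-0.048 +/- 1.165463) / (-0.678).
  z_1 = (-0.048 + 1.165463) / (-0.678) = -1.6482,   |z_1| = 1.6482.
  z_2 = (-0.048 - 1.165463) / (-0.678) = 1.7898,   |z_2| = 1.7898.
Moduli of all roots: 1.6482, 1.7898.
All moduli strictly greater than 1? Yes.
Verdict: Stationary.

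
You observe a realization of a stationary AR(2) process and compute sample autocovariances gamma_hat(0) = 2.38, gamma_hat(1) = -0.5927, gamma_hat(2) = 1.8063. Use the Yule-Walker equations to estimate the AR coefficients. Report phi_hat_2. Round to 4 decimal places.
\hat\phi_{2} = 0.7430

The Yule-Walker equations for an AR(p) process read, in matrix form,
  Gamma_p phi = r_p,   with   (Gamma_p)_{ij} = gamma(|i - j|),
                       (r_p)_i = gamma(i),   i,j = 1..p.
Substitute the sample gammas (Toeplitz matrix and right-hand side of size 2):
  Gamma_p = [[2.38, -0.5927], [-0.5927, 2.38]]
  r_p     = [-0.5927, 1.8063]
Written out:
  2.38 phi_1 - 0.5927 phi_2 = -0.5927
  -0.5927 phi_1 + 2.38 phi_2 = 1.8063
Solve by Cramer's rule:
  det = gamma(0)^2 - gamma(1)^2 = (2.38)^2 - (-0.5927)^2 = 5.6644 - 0.35129329 = 5.31310671
  phi_hat_1 = [gamma(1) gamma(0) - gamma(1) gamma(2)] / det = [(-0.5927)(2.38) - (-0.5927)(1.8063)] / 5.31310671 = -0.34003199 / 5.31310671 = -0.064
  phi_hat_2 = [gamma(0) gamma(2) - gamma(1)^2] / det = [(2.38)(1.8063) - (-0.5927)^2] / 5.31310671 = 3.94770071 / 5.31310671 = 0.743
So phi_hat = [-0.0640, 0.7430].
Therefore phi_hat_2 = 0.7430.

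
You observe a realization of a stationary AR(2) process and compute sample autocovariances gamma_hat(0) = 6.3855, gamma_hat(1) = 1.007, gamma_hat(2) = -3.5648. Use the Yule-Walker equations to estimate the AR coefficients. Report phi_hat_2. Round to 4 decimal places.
\hat\phi_{2} = -0.5980

The Yule-Walker equations for an AR(p) process read, in matrix form,
  Gamma_p phi = r_p,   with   (Gamma_p)_{ij} = gamma(|i - j|),
                       (r_p)_i = gamma(i),   i,j = 1..p.
Substitute the sample gammas (Toeplitz matrix and right-hand side of size 2):
  Gamma_p = [[6.3855, 1.007], [1.007, 6.3855]]
  r_p     = [1.007, -3.5648]
Written out:
  6.3855 phi_1 + 1.007 phi_2 = 1.007
  1.007 phi_1 + 6.3855 phi_2 = -3.5648
Solve by Cramer's rule:
  det = gamma(0)^2 - gamma(1)^2 = (6.3855)^2 - (1.007)^2 = 40.77461025 - 1.014049 = 39.76056125
  phi_hat_1 = [gamma(1) gamma(0) - gamma(1) gamma(2)] / det = [(1.007)(6.3855) - (1.007)(-3.5648)] / 39.76056125 = 10.0199521 / 39.76056125 = 0.252
  phi_hat_2 = [gamma(0) gamma(2) - gamma(1)^2] / det = [(6.3855)(-3.5648) - (1.007)^2] / 39.76056125 = -23.7770794 / 39.76056125 = -0.598
So phi_hat = [0.2520, -0.5980].
Therefore phi_hat_2 = -0.5980.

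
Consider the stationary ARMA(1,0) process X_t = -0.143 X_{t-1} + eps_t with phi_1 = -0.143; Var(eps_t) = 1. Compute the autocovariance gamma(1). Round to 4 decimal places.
\gamma(1) = -0.1460

Multiply the model equation by X_{t-k} and take expectations. With theta_0 = psi_0 = 1 and psi_j the MA(infinity) weights, this gives
  gamma(k) - sum_i phi_i gamma(k-i) = c_k,
  c_k = sigma^2 * sum_{j=k..q} theta_j psi_{j-k}   (c_k = 0 for k > q),
using gamma(-m) = gamma(m).
Pure AR (q = 0): c_0 = sigma^2 = 1, c_k = 0 for k >= 1.
Equations for k = 0 and k = 1 (AR order 1):
  gamma(0) = phi_1 gamma(1) + c_0
  gamma(1) = phi_1 gamma(0) + c_1
Substituting the second into the first: gamma(0) (1 - phi_1^2) = c_0 + phi_1 c_1, so
  gamma(0) = c_0 / (1 - phi_1^2) = 1 / (1 - (-0.143)^2) = 1 / 0.979551 = 1.020876.
  gamma(1) = phi_1 gamma(0) = (-0.143)(1.020876) = -0.145985.
Therefore gamma(1) = -0.1460 (to 4 decimal places).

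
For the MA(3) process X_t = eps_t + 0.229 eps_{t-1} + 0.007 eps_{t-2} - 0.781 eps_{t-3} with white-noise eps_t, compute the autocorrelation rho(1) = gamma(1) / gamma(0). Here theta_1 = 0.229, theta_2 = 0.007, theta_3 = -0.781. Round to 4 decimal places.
\rho(1) = 0.1354

For an MA(q) process with theta_0 = 1, the autocovariance is
  gamma(k) = sigma^2 * sum_{i=0..q-k} theta_i * theta_{i+k},
and rho(k) = gamma(k) / gamma(0). Sigma^2 cancels.
  numerator   = (1)*(0.229) + (0.229)*(0.007) + (0.007)*(-0.781) = 0.225136.
  denominator = (1)^2 + (0.229)^2 + (0.007)^2 + (-0.781)^2 = 1.662451.
  rho(1) = 0.225136 / 1.662451 = 0.1354.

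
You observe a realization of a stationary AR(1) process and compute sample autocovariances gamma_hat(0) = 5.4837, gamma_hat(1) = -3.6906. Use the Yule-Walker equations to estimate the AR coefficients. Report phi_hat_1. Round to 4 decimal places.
\hat\phi_{1} = -0.6730

The Yule-Walker equations for an AR(p) process read, in matrix form,
  Gamma_p phi = r_p,   with   (Gamma_p)_{ij} = gamma(|i - j|),
                       (r_p)_i = gamma(i),   i,j = 1..p.
Substitute the sample gammas (Toeplitz matrix and right-hand side of size 1):
  Gamma_p = [[5.4837]]
  r_p     = [-3.6906]
With p = 1 this is the single equation gamma(0) phi_1 = gamma(1):
  phi_hat_1 = gamma(1) / gamma(0) = -3.6906 / 5.4837 = -0.6730.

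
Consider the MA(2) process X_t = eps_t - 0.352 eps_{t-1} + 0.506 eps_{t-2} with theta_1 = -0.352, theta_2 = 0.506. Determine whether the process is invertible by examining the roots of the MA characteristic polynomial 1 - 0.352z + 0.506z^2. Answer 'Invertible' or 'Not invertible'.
\text{Invertible}

The MA(q) characteristic polynomial is P(z) = 1 - 0.352z + 0.506z^2.
Invertibility requires all roots to lie outside the unit circle, i.e. |z| > 1 for every root.
Set 1 + (-0.352) z + (0.506) z^2 = 0, i.e. a z^2 + b z + c = 0 with a = 0.506, b = -0.352, c = 1.
Discriminant D = b^2 - 4ac = (-0.352)^2 - 4*(0.506)*1 = 0.123904 - (2.024) = -1.900096.
D < 0, so the roots are the complex-conjugate pair z = (-b +/- i sqrt(-D)) / (2a) = 0.3478 +/- 1.3621i.
For a conjugate pair |z|^2 = z * conj(z) = (product of roots) = c/a = 1/(0.506) = 1.976285, so |z| = sqrt(1.976285) = 1.4058 for both roots.
Moduli of all roots: 1.4058, 1.4058.
All moduli strictly greater than 1? Yes.
Verdict: Invertible.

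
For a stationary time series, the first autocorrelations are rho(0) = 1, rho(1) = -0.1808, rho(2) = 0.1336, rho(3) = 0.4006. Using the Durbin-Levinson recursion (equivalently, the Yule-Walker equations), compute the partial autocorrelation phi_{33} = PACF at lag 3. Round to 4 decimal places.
\phi_{33} = 0.4610

The PACF at lag k is phi_{kk}, the last component of the solution
to the Yule-Walker system G_k phi = r_k where
  (G_k)_{ij} = rho(|i - j|), (r_k)_i = rho(i), i,j = 1..k.
Equivalently, Durbin-Levinson gives phi_{kk} iteratively:
  phi_{11} = rho(1)
  phi_{kk} = [rho(k) - sum_{j=1..k-1} phi_{k-1,j} rho(k-j)]
            / [1 - sum_{j=1..k-1} phi_{k-1,j} rho(j)],
  phi_{k,j} = phi_{k-1,j} - phi_{kk} phi_{k-1,k-j},  j = 1..k-1.
Step k = 1:
  phi_11 = rho(1) = -0.1808.
Step k = 2:
  phi_22 = [rho(2) - phi_11 rho(1)] / [1 - phi_11 rho(1)] = [0.1336 - (-0.1808)(-0.1808)] / [1 - (-0.1808)(-0.1808)]
         = 0.10091136 / 0.96731136 = 0.104321.
  Update: phi_21 = phi_11 - phi_22 phi_11 = -0.1808 - (0.104321)(-0.1808) = -0.161939.
Step k = 3:
  phi_33 = [rho(3) - phi_21 rho(2) - phi_22 rho(1)] / [1 - phi_21 rho(1) - phi_22 rho(2)]
    numerator   = 0.4006 - (-0.161939)(0.1336) - (0.104321)(-0.1808) = 0.44109633
    denominator = 1 - (-0.161939)(-0.1808) - (0.104321)(0.1336) = 0.95678414
  phi_33 = 0.44109633 / 0.95678414 = 0.461.
Therefore phi_{33} = 0.4610.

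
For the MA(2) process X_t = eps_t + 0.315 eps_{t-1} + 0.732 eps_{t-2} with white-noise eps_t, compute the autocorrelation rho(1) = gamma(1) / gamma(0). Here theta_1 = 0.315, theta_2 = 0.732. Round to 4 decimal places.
\rho(1) = 0.3337

For an MA(q) process with theta_0 = 1, the autocovariance is
  gamma(k) = sigma^2 * sum_{i=0..q-k} theta_i * theta_{i+k},
and rho(k) = gamma(k) / gamma(0). Sigma^2 cancels.
  numerator   = (1)*(0.315) + (0.315)*(0.732) = 0.54558.
  denominator = (1)^2 + (0.315)^2 + (0.732)^2 = 1.635049.
  rho(1) = 0.54558 / 1.635049 = 0.3337.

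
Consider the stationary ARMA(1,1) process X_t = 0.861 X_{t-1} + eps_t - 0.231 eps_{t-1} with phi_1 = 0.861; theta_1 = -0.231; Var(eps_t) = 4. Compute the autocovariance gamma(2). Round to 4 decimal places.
\gamma(2) = 6.7195

Multiply the model equation by X_{t-k} and take expectations. With theta_0 = psi_0 = 1 and psi_j the MA(infinity) weights, this gives
  gamma(k) - sum_i phi_i gamma(k-i) = c_k,
  c_k = sigma^2 * sum_{j=k..q} theta_j psi_{j-k}   (c_k = 0 for k > q),
using gamma(-m) = gamma(m).
psi-weights needed (psi_j = theta_j + sum_i phi_i psi_{j-i}):
  psi_1 = theta_1 + phi_1 = -0.231 + (0.861) = 0.63
Right-hand sides:
  c_0 = sigma^2 (1 + theta_1 psi_1) = 4 * (1 + (-0.231)(0.63)) = 4 * 0.85447 = 3.41788
  c_1 = sigma^2 theta_1 = 4 * (-0.231) = -0.924
  c_2 = 0
Equations for k = 0 and k = 1 (AR order 1):
  gamma(0) = phi_1 gamma(1) + c_0
  gamma(1) = phi_1 gamma(0) + c_1
Substituting the second into the first: gamma(0) (1 - phi_1^2) = c_0 + phi_1 c_1, so
  gamma(0) = (c_0 + phi_1 c_1) / (1 - phi_1^2) = (3.41788 + (0.861)(-0.924)) / (1 - (0.861)^2) = 2.622316 / 0.258679 = 10.137336.
  gamma(1) = phi_1 gamma(0) + c_1 = (0.861)(10.137336) + (-0.924) = 7.804246.
For k = 2 (> q): gamma(2) = phi_1 gamma(1) = (0.861)(7.804246) = 6.719456.
Therefore gamma(2) = 6.7195 (to 4 decimal places).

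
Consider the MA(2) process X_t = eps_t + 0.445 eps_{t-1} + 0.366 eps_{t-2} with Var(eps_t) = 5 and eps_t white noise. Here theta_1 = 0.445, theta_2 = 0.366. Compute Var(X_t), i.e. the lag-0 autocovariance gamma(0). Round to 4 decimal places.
\gamma(0) = 6.6599

For an MA(q) process X_t = eps_t + sum_i theta_i eps_{t-i} with
Var(eps_t) = sigma^2, the variance is
  gamma(0) = sigma^2 * (1 + sum_i theta_i^2).
  sum_i theta_i^2 = (0.445)^2 + (0.366)^2 = 0.198025 + 0.133956 = 0.331981.
  gamma(0) = 5 * (1 + 0.331981) = 5 * 1.331981 = 6.659905, which rounds to 6.6599.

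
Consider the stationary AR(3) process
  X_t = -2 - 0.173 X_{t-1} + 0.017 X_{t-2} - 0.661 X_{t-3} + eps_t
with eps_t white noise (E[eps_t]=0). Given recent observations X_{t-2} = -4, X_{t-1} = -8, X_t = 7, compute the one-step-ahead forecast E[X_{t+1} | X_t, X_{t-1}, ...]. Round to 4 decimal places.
E[X_{t+1} \mid \mathcal F_t] = -0.7030

For an AR(p) model X_t = c + sum_i phi_i X_{t-i} + eps_t, the
one-step-ahead conditional mean is
  E[X_{t+1} | X_t, ...] = c + sum_i phi_i X_{t+1-i}.
Substitute known values:
  E[X_{t+1} | ...] = -2 + (-0.173) * (7) + (0.017) * (-8) + (-0.661) * (-4)
                   = -0.7030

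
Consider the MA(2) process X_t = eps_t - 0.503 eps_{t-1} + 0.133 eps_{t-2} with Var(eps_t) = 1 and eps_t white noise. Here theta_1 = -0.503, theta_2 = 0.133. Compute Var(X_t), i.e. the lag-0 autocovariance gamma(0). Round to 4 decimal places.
\gamma(0) = 1.2707

For an MA(q) process X_t = eps_t + sum_i theta_i eps_{t-i} with
Var(eps_t) = sigma^2, the variance is
  gamma(0) = sigma^2 * (1 + sum_i theta_i^2).
  sum_i theta_i^2 = (-0.503)^2 + (0.133)^2 = 0.253009 + 0.017689 = 0.270698.
  gamma(0) = 1 * (1 + 0.270698) = 1 * 1.270698 = 1.270698, which rounds to 1.2707.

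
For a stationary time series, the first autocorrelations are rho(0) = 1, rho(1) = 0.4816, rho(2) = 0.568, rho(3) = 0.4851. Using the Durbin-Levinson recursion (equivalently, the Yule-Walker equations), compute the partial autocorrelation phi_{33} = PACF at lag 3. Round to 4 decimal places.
\phi_{33} = 0.1941

The PACF at lag k is phi_{kk}, the last component of the solution
to the Yule-Walker system G_k phi = r_k where
  (G_k)_{ij} = rho(|i - j|), (r_k)_i = rho(i), i,j = 1..k.
Equivalently, Durbin-Levinson gives phi_{kk} iteratively:
  phi_{11} = rho(1)
  phi_{kk} = [rho(k) - sum_{j=1..k-1} phi_{k-1,j} rho(k-j)]
            / [1 - sum_{j=1..k-1} phi_{k-1,j} rho(j)],
  phi_{k,j} = phi_{k-1,j} - phi_{kk} phi_{k-1,k-j},  j = 1..k-1.
Step k = 1:
  phi_11 = rho(1) = 0.4816.
Step k = 2:
  phi_22 = [rho(2) - phi_11 rho(1)] / [1 - phi_11 rho(1)] = [0.568 - (0.4816)(0.4816)] / [1 - (0.4816)(0.4816)]
         = 0.33606144 / 0.76806144 = 0.437545.
  Update: phi_21 = phi_11 - phi_22 phi_11 = 0.4816 - (0.437545)(0.4816) = 0.270878.
Step k = 3:
  phi_33 = [rho(3) - phi_21 rho(2) - phi_22 rho(1)] / [1 - phi_21 rho(1) - phi_22 rho(2)]
    numerator   = 0.4851 - (0.270878)(0.568) - (0.437545)(0.4816) = 0.12051944
    denominator = 1 - (0.270878)(0.4816) - (0.437545)(0.568) = 0.62101944
  phi_33 = 0.12051944 / 0.62101944 = 0.1941.
Therefore phi_{33} = 0.1941.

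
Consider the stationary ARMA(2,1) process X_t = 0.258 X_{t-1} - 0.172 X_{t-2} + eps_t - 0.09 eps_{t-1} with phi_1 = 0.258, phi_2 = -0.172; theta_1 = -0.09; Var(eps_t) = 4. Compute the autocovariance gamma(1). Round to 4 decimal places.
\gamma(1) = 0.6164

Multiply the model equation by X_{t-k} and take expectations. With theta_0 = psi_0 = 1 and psi_j the MA(infinity) weights, this gives
  gamma(k) - sum_i phi_i gamma(k-i) = c_k,
  c_k = sigma^2 * sum_{j=k..q} theta_j psi_{j-k}   (c_k = 0 for k > q),
using gamma(-m) = gamma(m).
psi-weights needed (psi_j = theta_j + sum_i phi_i psi_{j-i}):
  psi_1 = theta_1 + phi_1 = -0.09 + (0.258) = 0.168
Right-hand sides:
  c_0 = sigma^2 (1 + theta_1 psi_1) = 4 * (1 + (-0.09)(0.168)) = 4 * 0.98488 = 3.93952
  c_1 = sigma^2 theta_1 = 4 * (-0.09) = -0.36
  c_2 = 0
Equations for k = 0, 1, 2 (AR order 2, c_2 = 0):
  (E0) gamma(0) = phi_1 gamma(1) + phi_2 gamma(2) + c_0
  (E1) gamma(1) = phi_1 gamma(0) + phi_2 gamma(1) + c_1
  (E2) gamma(2) = phi_1 gamma(1) + phi_2 gamma(0)
From (E1): gamma(1) = A gamma(0) + B with
  A = phi_1 / (1 - phi_2) = 0.258 / 1.172 = 0.220137,   B = c_1 / (1 - phi_2) = -0.36 / 1.172 = -0.307167.
Insert (E2) into (E0): gamma(0) (1 - phi_2^2) = phi_1 (1 + phi_2) gamma(1) + c_0.
  phi_1 (1 + phi_2) = (0.258)(0.828) = 0.213624,   1 - phi_2^2 = 0.970416.
Replace gamma(1) by A gamma(0) + B and collect gamma(0):
  gamma(0) [0.970416 - (0.213624)(0.220137)] = (0.213624)(-0.307167) + 3.93952
  gamma(0) * 0.92339 = 3.873902
  gamma(0) = 3.873902 / 0.92339 = 4.195306.
  gamma(1) = A gamma(0) + B = (0.220137)(4.195306) + (-0.307167) = 0.616373.
Therefore gamma(1) = 0.6164 (to 4 decimal places).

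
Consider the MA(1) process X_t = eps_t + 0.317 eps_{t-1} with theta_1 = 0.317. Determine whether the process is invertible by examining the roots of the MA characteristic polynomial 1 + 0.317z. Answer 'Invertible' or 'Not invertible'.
\text{Invertible}

The MA(q) characteristic polynomial is P(z) = 1 + 0.317z.
Invertibility requires all roots to lie outside the unit circle, i.e. |z| > 1 for every root.
This is linear in z: 1 + (0.317) z = 0  =>  z = -1/(0.317) = -3.154574,  |z| = 3.154574.
Moduli of all roots: 3.1546.
All moduli strictly greater than 1? Yes.
Verdict: Invertible.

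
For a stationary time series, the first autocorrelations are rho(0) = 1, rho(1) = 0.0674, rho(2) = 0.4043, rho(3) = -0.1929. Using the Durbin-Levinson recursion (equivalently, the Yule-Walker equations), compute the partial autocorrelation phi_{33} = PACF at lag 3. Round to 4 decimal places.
\phi_{33} = -0.2830

The PACF at lag k is phi_{kk}, the last component of the solution
to the Yule-Walker system G_k phi = r_k where
  (G_k)_{ij} = rho(|i - j|), (r_k)_i = rho(i), i,j = 1..k.
Equivalently, Durbin-Levinson gives phi_{kk} iteratively:
  phi_{11} = rho(1)
  phi_{kk} = [rho(k) - sum_{j=1..k-1} phi_{k-1,j} rho(k-j)]
            / [1 - sum_{j=1..k-1} phi_{k-1,j} rho(j)],
  phi_{k,j} = phi_{k-1,j} - phi_{kk} phi_{k-1,k-j},  j = 1..k-1.
Step k = 1:
  phi_11 = rho(1) = 0.0674.
Step k = 2:
  phi_22 = [rho(2) - phi_11 rho(1)] / [1 - phi_11 rho(1)] = [0.4043 - (0.0674)(0.0674)] / [1 - (0.0674)(0.0674)]
         = 0.39975724 / 0.99545724 = 0.401582.
  Update: phi_21 = phi_11 - phi_22 phi_11 = 0.0674 - (0.401582)(0.0674) = 0.040333.
Step k = 3:
  phi_33 = [rho(3) - phi_21 rho(2) - phi_22 rho(1)] / [1 - phi_21 rho(1) - phi_22 rho(2)]
    numerator   = -0.1929 - (0.040333)(0.4043) - (0.401582)(0.0674) = -0.23627339
    denominator = 1 - (0.040333)(0.0674) - (0.401582)(0.4043) = 0.83492212
  phi_33 = -0.23627339 / 0.83492212 = -0.283.
Therefore phi_{33} = -0.2830.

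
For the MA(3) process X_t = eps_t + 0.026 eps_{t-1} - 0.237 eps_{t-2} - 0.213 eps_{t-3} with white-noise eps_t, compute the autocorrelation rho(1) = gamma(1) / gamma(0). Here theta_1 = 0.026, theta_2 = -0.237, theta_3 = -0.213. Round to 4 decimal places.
\rho(1) = 0.0638

For an MA(q) process with theta_0 = 1, the autocovariance is
  gamma(k) = sigma^2 * sum_{i=0..q-k} theta_i * theta_{i+k},
and rho(k) = gamma(k) / gamma(0). Sigma^2 cancels.
  numerator   = (1)*(0.026) + (0.026)*(-0.237) + (-0.237)*(-0.213) = 0.070319.
  denominator = (1)^2 + (0.026)^2 + (-0.237)^2 + (-0.213)^2 = 1.102214.
  rho(1) = 0.070319 / 1.102214 = 0.0638.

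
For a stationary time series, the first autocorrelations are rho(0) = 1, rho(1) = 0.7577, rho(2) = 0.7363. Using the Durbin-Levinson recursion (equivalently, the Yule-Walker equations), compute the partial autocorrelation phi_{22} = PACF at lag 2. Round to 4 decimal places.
\phi_{22} = 0.3808

The PACF at lag k is phi_{kk}, the last component of the solution
to the Yule-Walker system G_k phi = r_k where
  (G_k)_{ij} = rho(|i - j|), (r_k)_i = rho(i), i,j = 1..k.
Equivalently, Durbin-Levinson gives phi_{kk} iteratively:
  phi_{11} = rho(1)
  phi_{kk} = [rho(k) - sum_{j=1..k-1} phi_{k-1,j} rho(k-j)]
            / [1 - sum_{j=1..k-1} phi_{k-1,j} rho(j)],
  phi_{k,j} = phi_{k-1,j} - phi_{kk} phi_{k-1,k-j},  j = 1..k-1.
Step k = 1:
  phi_11 = rho(1) = 0.7577.
Step k = 2:
  phi_22 = [rho(2) - phi_11 rho(1)] / [1 - phi_11 rho(1)] = [0.7363 - (0.7577)(0.7577)] / [1 - (0.7577)(0.7577)]
         = 0.16219071 / 0.42589071 = 0.3808.
Therefore phi_{22} = 0.3808.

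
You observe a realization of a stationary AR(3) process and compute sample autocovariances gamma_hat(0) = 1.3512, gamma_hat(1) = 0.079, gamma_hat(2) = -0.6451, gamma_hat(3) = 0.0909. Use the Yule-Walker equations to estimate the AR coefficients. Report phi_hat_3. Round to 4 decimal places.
\hat\phi_{3} = 0.1790

The Yule-Walker equations for an AR(p) process read, in matrix form,
  Gamma_p phi = r_p,   with   (Gamma_p)_{ij} = gamma(|i - j|),
                       (r_p)_i = gamma(i),   i,j = 1..p.
Substitute the sample gammas (Toeplitz matrix and right-hand side of size 3):
  Gamma_p = [[1.3512, 0.079, -0.6451], [0.079, 1.3512, 0.079], [-0.6451, 0.079, 1.3512]]
  r_p     = [0.079, -0.6451, 0.0909]
Written out (R1..R3):
  (R1) 1.3512 phi_1 + 0.079 phi_2 - 0.6451 phi_3 = 0.079
  (R2) 0.079 phi_1 + 1.3512 phi_2 + 0.079 phi_3 = -0.6451
  (R3) -0.6451 phi_1 + 0.079 phi_2 + 1.3512 phi_3 = 0.0909
Gaussian elimination:
  R2 <- R2 - (0.079/1.3512) R1 = R2 - (0.058467) R1:  1.346581 phi_2 + 0.116717 phi_3 = -0.649719
  R3 <- R3 - (-0.6451/1.3512) R1 = R3 - (-0.477427) R1:  0.116717 phi_2 + 1.043212 phi_3 = 0.128617
  R3 <- R3 - (0.116717/1.346581) R2 = R3 - (0.086676) R2:  1.033095 phi_3 = 0.184932
Back-substitution:
  phi_hat_3 = 0.184932 / 1.033095 = 0.179008
  phi_hat_2 = (-0.649719 - (0.116717)(0.179008)) / 1.346581 = -0.498011
  phi_hat_1 = (0.079 - (0.079)(-0.498011) - (-0.6451)(0.179008)) / 1.3512 = 0.173047
So phi_hat = [0.1730, -0.4980, 0.1790].
Therefore phi_hat_3 = 0.1790.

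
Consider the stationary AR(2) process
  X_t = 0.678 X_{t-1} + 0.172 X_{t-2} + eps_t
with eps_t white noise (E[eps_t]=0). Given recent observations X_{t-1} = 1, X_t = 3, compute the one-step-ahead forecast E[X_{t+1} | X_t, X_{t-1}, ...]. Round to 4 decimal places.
E[X_{t+1} \mid \mathcal F_t] = 2.2060

For an AR(p) model X_t = c + sum_i phi_i X_{t-i} + eps_t, the
one-step-ahead conditional mean is
  E[X_{t+1} | X_t, ...] = c + sum_i phi_i X_{t+1-i}.
Substitute known values:
  E[X_{t+1} | ...] = (0.678) * (3) + (0.172) * (1)
                   = 2.2060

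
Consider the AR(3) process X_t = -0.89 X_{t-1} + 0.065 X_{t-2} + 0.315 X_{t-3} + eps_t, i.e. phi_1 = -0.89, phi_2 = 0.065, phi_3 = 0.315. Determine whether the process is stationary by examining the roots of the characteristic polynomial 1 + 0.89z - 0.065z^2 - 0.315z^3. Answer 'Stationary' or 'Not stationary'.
\text{Stationary}

The AR(p) characteristic polynomial is P(z) = 1 + 0.89z - 0.065z^2 - 0.315z^3.
Stationarity requires all roots to lie outside the unit circle, i.e. |z| > 1 for every root.
Degree 3: look for a simple real root z0 first, then factor out (1 - z/z0) and solve the remaining quadratic.
Testing z0 = 2: P(2) = 1 + (0.89)(2) + (-0.065)(2)^2 + (-0.315)(2)^3
  = 1 + (1.78) + (-0.26) + (-2.52) = 0.  So z_0 = 2 is a root, |z_0| = 2.
Divide out the factor (1 - 0.5 z) = (1 - z/z0) (since 1/z0 = 0.5):
  P(z) = (1 - 0.5 z)(1 + (1.39) z + (0.63) z^2)
  [check: z-coef 1.39 - (0.5) = 0.89; z^2-coef 0.63 - (0.5)(1.39) = -0.065; z^3-coef -(0.5)(0.63) = -0.315.]
Remaining roots from the quadratic factor 1 + (1.39) z + (0.63) z^2:
  Set 1 + (1.39) z + (0.63) z^2 = 0, i.e. a z^2 + b z + c = 0 with a = 0.63, b = 1.39, c = 1.
  Discriminant D = b^2 - 4ac = (1.39)^2 - 4*(0.63)*1 = 1.9321 - (2.52) = -0.5879.
  D < 0, so the roots are the complex-conjugate pair z = (-b +/- i sqrt(-D)) / (2a) = -1.1032 +/- 0.6085i.
  For a conjugate pair |z|^2 = z * conj(z) = (product of roots) = c/a = 1/(0.63) = 1.587302, so |z| = sqrt(1.587302) = 1.2599 for both roots.
Moduli of all roots: 2.0000, 1.2599, 1.2599.
All moduli strictly greater than 1? Yes.
Verdict: Stationary.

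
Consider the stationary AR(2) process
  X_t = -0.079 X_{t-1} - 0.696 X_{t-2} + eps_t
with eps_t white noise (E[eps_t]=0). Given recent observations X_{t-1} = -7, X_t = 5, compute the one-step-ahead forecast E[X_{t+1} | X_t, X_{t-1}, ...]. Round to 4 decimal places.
E[X_{t+1} \mid \mathcal F_t] = 4.4770

For an AR(p) model X_t = c + sum_i phi_i X_{t-i} + eps_t, the
one-step-ahead conditional mean is
  E[X_{t+1} | X_t, ...] = c + sum_i phi_i X_{t+1-i}.
Substitute known values:
  E[X_{t+1} | ...] = (-0.079) * (5) + (-0.696) * (-7)
                   = 4.4770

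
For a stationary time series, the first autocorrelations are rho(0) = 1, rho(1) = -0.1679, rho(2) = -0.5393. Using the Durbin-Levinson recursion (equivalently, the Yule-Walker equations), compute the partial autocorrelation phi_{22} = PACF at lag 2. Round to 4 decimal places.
\phi_{22} = -0.5840

The PACF at lag k is phi_{kk}, the last component of the solution
to the Yule-Walker system G_k phi = r_k where
  (G_k)_{ij} = rho(|i - j|), (r_k)_i = rho(i), i,j = 1..k.
Equivalently, Durbin-Levinson gives phi_{kk} iteratively:
  phi_{11} = rho(1)
  phi_{kk} = [rho(k) - sum_{j=1..k-1} phi_{k-1,j} rho(k-j)]
            / [1 - sum_{j=1..k-1} phi_{k-1,j} rho(j)],
  phi_{k,j} = phi_{k-1,j} - phi_{kk} phi_{k-1,k-j},  j = 1..k-1.
Step k = 1:
  phi_11 = rho(1) = -0.1679.
Step k = 2:
  phi_22 = [rho(2) - phi_11 rho(1)] / [1 - phi_11 rho(1)] = [-0.5393 - (-0.1679)(-0.1679)] / [1 - (-0.1679)(-0.1679)]
         = -0.56749041 / 0.97180959 = -0.584.
Therefore phi_{22} = -0.5840.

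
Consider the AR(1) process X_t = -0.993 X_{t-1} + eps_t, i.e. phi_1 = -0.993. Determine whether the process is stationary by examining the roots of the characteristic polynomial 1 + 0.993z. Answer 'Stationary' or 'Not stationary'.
\text{Stationary}

The AR(p) characteristic polynomial is P(z) = 1 + 0.993z.
Stationarity requires all roots to lie outside the unit circle, i.e. |z| > 1 for every root.
This is linear in z: 1 + (0.993) z = 0  =>  z = -1/(0.993) = -1.007049,  |z| = 1.007049.
Moduli of all roots: 1.0070.
All moduli strictly greater than 1? Yes.
Verdict: Stationary.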